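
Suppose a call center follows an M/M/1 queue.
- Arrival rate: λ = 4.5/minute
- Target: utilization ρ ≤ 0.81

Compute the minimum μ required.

ρ = λ/μ, so μ = λ/ρ
μ ≥ 4.5/0.81 = 5.5556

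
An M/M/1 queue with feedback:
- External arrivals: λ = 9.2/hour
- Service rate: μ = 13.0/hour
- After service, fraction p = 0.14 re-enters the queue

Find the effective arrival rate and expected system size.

Effective arrival rate: λ_eff = λ/(1-p) = 9.2/(1-0.14) = 9.2/0.86 = 10.6977
ρ = λ_eff/μ = 10.6977/13.0 = 0.8229
L = ρ/(1-ρ) = 0.8229/(1-0.8229) = 4.6465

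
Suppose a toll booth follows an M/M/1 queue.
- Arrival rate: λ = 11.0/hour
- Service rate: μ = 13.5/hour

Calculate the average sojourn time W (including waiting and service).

First, compute utilization: ρ = λ/μ = 11.0/13.5 = 0.8148
For M/M/1: W = 1/(μ-λ)
W = 1/(13.5-11.0) = 1/2.50
W = 0.4000 hours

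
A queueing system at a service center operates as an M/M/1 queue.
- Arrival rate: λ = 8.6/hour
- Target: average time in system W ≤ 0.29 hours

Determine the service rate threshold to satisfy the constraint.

For M/M/1: W = 1/(μ-λ)
Need W ≤ 0.29, so 1/(μ-λ) ≤ 0.29
μ - λ ≥ 1/0.29 = 3.4483
μ ≥ 8.6 + 3.4483 = 12.0483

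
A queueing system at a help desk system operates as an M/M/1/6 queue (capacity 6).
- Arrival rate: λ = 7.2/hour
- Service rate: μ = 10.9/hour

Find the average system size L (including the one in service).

ρ = λ/μ = 7.2/10.9 = 0.6605505
P₀ = (1-ρ)/(1-ρ^(K+1)) = (1-0.6605505)/(1-0.6605505^7) = 0.33945/0.94513 = 0.3592
P_K = P₀×ρ^K = 0.35916 × 0.6605505^6 = 0.35916 × 0.083068 = 0.02983
L = ρ[1 - (K+1)ρ^K + Kρ^(K+1)] / [(1-ρ)(1-ρ^(K+1))]
L = 0.6605505 × (1 - 7×0.083068 + 6×0.054871) / ((1 - 0.6605505) × (1 - 0.054871)) = 1.5396 tickets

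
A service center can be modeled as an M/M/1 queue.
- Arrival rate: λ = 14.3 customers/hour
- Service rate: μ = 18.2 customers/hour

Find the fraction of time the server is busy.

Server utilization: ρ = λ/μ
ρ = 14.3/18.2 = 0.7857
The server is busy 78.57% of the time.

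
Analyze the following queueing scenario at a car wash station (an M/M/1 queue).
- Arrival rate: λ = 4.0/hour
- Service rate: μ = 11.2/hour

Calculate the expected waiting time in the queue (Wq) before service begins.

First, compute utilization: ρ = λ/μ = 4.0/11.2 = 0.3571
For M/M/1: Wq = λ/(μ(μ-λ))
Wq = 4.0/(11.2 × (11.2-4.0))
Wq = 4.0/(11.2 × 7.20)
Wq = 0.04960 hours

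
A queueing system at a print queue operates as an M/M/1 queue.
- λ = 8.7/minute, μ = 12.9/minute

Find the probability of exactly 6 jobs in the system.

ρ = λ/μ = 8.7/12.9 = 0.67442
P(n) = (1-ρ)ρⁿ
P(6) = (1-0.67442) × 0.67442^6
P(6) = 0.3256 × 0.09410
P(6) = 0.03064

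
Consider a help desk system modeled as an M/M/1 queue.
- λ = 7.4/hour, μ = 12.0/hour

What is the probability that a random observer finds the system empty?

ρ = λ/μ = 7.4/12.0 = 0.6167
P(0) = 1 - ρ = 1 - 0.6167 = 0.3833
The server is idle 38.33% of the time.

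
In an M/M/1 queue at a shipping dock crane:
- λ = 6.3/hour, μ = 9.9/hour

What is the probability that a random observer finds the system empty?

ρ = λ/μ = 6.3/9.9 = 0.6364
P(0) = 1 - ρ = 1 - 0.6364 = 0.3636
The server is idle 36.36% of the time.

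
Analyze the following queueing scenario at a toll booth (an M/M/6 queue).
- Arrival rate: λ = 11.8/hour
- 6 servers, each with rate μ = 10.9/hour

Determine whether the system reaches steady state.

Stability requires ρ = λ/(cμ) < 1
ρ = 11.8/(6 × 10.9) = 11.8/65.40 = 0.1804
Since 0.1804 < 1, the system is STABLE.
The servers are busy 18.04% of the time.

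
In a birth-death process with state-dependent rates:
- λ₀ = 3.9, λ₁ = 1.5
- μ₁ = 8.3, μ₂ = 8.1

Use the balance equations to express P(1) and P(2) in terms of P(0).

Balance equations:
State 0: λ₀P₀ = μ₁P₁ → P₁ = (λ₀/μ₁)P₀ = (3.9/8.3)P₀ = 0.4699P₀
State 1: P₂ = (λ₀λ₁)/(μ₁μ₂)P₀ = (3.9×1.5)/(8.3×8.1)P₀ = 0.08701P₀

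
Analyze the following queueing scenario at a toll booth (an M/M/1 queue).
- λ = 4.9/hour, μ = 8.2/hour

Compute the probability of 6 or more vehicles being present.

ρ = λ/μ = 4.9/8.2 = 0.59756
P(N ≥ n) = ρⁿ
P(N ≥ 6) = 0.59756^6
P(N ≥ 6) = 0.04553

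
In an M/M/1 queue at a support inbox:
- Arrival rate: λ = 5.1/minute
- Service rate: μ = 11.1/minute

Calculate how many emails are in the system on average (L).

ρ = λ/μ = 5.1/11.1 = 0.4595
For M/M/1: L = λ/(μ-λ)
L = 5.1/(11.1-5.1) = 5.1/6.00
L = 0.8500 emails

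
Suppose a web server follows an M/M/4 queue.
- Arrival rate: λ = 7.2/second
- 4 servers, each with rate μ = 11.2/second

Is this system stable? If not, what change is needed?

Stability requires ρ = λ/(cμ) < 1
ρ = 7.2/(4 × 11.2) = 7.2/44.80 = 0.1607
Since 0.1607 < 1, the system is STABLE.
The servers are busy 16.07% of the time.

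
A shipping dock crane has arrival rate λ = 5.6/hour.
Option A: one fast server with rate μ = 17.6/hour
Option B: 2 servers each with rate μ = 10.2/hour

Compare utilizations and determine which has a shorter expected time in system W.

Option A: single server μ = 17.6 (M/M/1)
  ρ_A = 5.6/17.6 = 0.3182
  W_A = 1/(μ-λ) = 1/(17.6-5.6) = 1/12.00 = 0.08333

Option B: 2 servers μ = 10.2 (M/M/2)
  ρ_B = λ/(cμ) = 5.6/(2×10.2) = 0.2745
  Offered load a = λ/μ = cρ = 5.6/10.2 = 0.5490
  P₀ = [ Σₙ₌₀^1 aⁿ/n! + a^2/(2!(1-ρ)) ]⁻¹
  Σ = a^0/0! + a^1/1! = 1.0000 + 0.5490 = 1.5490
  a^2/(2!(1-ρ)) = 0.3014/(2 × 0.7255) = 0.2077
  P₀ = 1/(1.5490 + 0.2077) = 0.5692
  Lq = P₀·a^2·ρ / (2!(1-ρ)²) = 0.5692 × 0.3014 × 0.2745 / (2 × 0.5263) = 0.04474
  Wq_B = Lq/λ = 0.044743/5.6 = 0.007990
  W_B = Wq_B + 1/μ = 0.007990 + 0.09804 = 0.1060

Since W_A = 0.08333 < W_B = 0.1060, Option A (single fast server) has the shorter time in system.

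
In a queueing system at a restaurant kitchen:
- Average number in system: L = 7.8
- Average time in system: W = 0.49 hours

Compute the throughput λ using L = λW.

Little's Law: L = λW, so λ = L/W
λ = 7.8/0.49 = 15.9184 orders/hour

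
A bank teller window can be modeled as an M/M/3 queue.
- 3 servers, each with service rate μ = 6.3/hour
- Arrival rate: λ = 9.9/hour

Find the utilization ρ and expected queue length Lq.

Traffic intensity: ρ = λ/(cμ) = 9.9/(3×6.3) = 0.5238
Since ρ = 0.5238 < 1, system is stable.
Offered load a = λ/μ = cρ = 9.9/6.3 = 1.5714
P₀ = [ Σₙ₌₀^2 aⁿ/n! + a^3/(3!(1-ρ)) ]⁻¹
Σ = a^0/0! + a^1/1! + a^2/2! = 1.0000 + 1.5714 + 1.2347 = 3.8061
a^3/(3!(1-ρ)) = 3.8805/(6 × 0.47619) = 1.3582
P₀ = 1/(3.8061 + 1.3582) = 0.1936
Lq = P₀·a^3·ρ / (3!(1-ρ)²) = 0.19364 × 3.8805 × 0.52381 / (6 × 0.22676) = 0.2893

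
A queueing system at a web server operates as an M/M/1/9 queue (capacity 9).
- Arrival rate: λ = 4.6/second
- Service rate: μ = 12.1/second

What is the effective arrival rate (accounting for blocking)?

ρ = λ/μ = 4.6/12.1 = 0.38017
P₀ = (1-ρ)/(1-ρ^(K+1)) = (1-0.38017)/(1-0.38017^10) = 0.6198/0.9999 = 0.6199
P_K = P₀×ρ^K = 0.6199 × 0.38017^9 = 0.6199 × 0.0001659 = 0.0001028
λ_eff = λ(1-P_K) = 4.6 × (1 - 0.0001028) = 4.6 × 0.9999 = 4.5995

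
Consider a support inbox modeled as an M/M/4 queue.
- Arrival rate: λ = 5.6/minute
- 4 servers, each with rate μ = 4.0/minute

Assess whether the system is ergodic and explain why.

Stability requires ρ = λ/(cμ) < 1
ρ = 5.6/(4 × 4.0) = 5.6/16.00 = 0.3500
Since 0.3500 < 1, the system is STABLE.
The servers are busy 35.00% of the time.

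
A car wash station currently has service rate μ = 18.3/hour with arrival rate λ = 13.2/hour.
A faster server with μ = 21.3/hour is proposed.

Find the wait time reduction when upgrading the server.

System 1: ρ₁ = 13.2/18.3 = 0.7213, W₁ = 1/(18.3-13.2) = 0.19608
System 2: ρ₂ = 13.2/21.3 = 0.6197, W₂ = 1/(21.3-13.2) = 0.12346
Improvement: (W₁-W₂)/W₁ = (0.19608-0.12346)/0.19608 = 37.04%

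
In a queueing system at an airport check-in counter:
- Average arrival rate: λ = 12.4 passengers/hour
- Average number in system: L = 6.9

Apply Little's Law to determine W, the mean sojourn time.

Little's Law: L = λW, so W = L/λ
W = 6.9/12.4 = 0.5565 hours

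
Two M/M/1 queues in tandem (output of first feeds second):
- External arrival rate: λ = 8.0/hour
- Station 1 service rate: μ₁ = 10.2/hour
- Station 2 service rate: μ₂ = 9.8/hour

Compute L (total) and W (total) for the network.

By Jackson's theorem, each station behaves as independent M/M/1.
Station 1: ρ₁ = 8.0/10.2 = 0.7843, L₁ = ρ₁/(1-ρ₁) = λ/(μ₁-λ) = 8.0/2.20 = 3.6364
Station 2: ρ₂ = 8.0/9.8 = 0.8163, L₂ = ρ₂/(1-ρ₂) = λ/(μ₂-λ) = 8.0/1.80 = 4.4444
Total: L = L₁ + L₂ = 3.6364 + 4.4444 = 8.0808
W = L/λ = 8.0808/8.0 = 1.0101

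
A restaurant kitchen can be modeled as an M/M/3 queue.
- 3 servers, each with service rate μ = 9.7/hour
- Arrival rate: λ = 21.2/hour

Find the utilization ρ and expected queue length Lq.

Traffic intensity: ρ = λ/(cμ) = 21.2/(3×9.7) = 0.7285
Since ρ = 0.7285 < 1, system is stable.
Offered load a = λ/μ = cρ = 21.2/9.7 = 2.1856
P₀ = [ Σₙ₌₀^2 aⁿ/n! + a^3/(3!(1-ρ)) ]⁻¹
Σ = a^0/0! + a^1/1! + a^2/2! = 1.00000 + 2.18557 + 2.38835 = 5.5739
a^3/(3!(1-ρ)) = 10.4398/(6 × 0.27148) = 6.4092
P₀ = 1/(5.5739 + 6.4092) = 0.08345
Lq = P₀·a^3·ρ / (3!(1-ρ)²) = 0.08345 × 10.4398 × 0.7285 / (6 × 0.07370) = 1.4353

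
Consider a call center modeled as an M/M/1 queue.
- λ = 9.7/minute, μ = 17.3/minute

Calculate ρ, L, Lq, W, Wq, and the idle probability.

Step 1: ρ = λ/μ = 9.7/17.3 = 0.5607
Step 2: L = λ/(μ-λ) = 9.7/7.60 = 1.2763
Step 3: Lq = λ²/(μ(μ-λ)) = 94.09/(17.3×7.60) = 0.7156
Step 4: W = 1/(μ-λ) = 1/7.60 = 0.13158
Step 5: Wq = λ/(μ(μ-λ)) = 9.7/(17.3×7.60) = 0.07378
Step 6: P(0) = 1-ρ = 0.4393
Verify: L = λW = 9.7×0.13158 = 1.2763 ✔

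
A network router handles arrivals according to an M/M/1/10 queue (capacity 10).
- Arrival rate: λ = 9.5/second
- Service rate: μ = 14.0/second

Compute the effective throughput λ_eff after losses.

ρ = λ/μ = 9.5/14.0 = 0.67857
P₀ = (1-ρ)/(1-ρ^(K+1)) = (1-0.67857)/(1-0.67857^11) = 0.3214/0.9860 = 0.3260
P_K = P₀×ρ^K = 0.3260 × 0.67857^10 = 0.3260 × 0.02070 = 0.006748
λ_eff = λ(1-P_K) = 9.5 × (1 - 0.006748) = 9.5 × 0.99325 = 9.4359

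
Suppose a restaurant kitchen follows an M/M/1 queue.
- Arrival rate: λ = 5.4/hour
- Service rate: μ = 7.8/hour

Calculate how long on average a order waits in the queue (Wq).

First, compute utilization: ρ = λ/μ = 5.4/7.8 = 0.6923
For M/M/1: Wq = λ/(μ(μ-λ))
Wq = 5.4/(7.8 × (7.8-5.4))
Wq = 5.4/(7.8 × 2.40)
Wq = 0.2885 hours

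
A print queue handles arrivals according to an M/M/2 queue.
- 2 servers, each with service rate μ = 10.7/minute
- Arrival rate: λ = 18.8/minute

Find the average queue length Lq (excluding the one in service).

Traffic intensity: ρ = λ/(cμ) = 18.8/(2×10.7) = 0.8785
Since ρ = 0.8785 < 1, system is stable.
Offered load a = λ/μ = cρ = 18.8/10.7 = 1.7570
P₀ = [ Σₙ₌₀^1 aⁿ/n! + a^2/(2!(1-ρ)) ]⁻¹
Σ = a^0/0! + a^1/1! = 1.0000 + 1.7570 = 2.7570
a^2/(2!(1-ρ)) = 3.087082/(2 × 0.1214953) = 12.7045
P₀ = 1/(2.7570 + 12.7045) = 0.06468
Lq = P₀·a^2·ρ / (2!(1-ρ)²) = 0.0646766 × 3.08708 × 0.878505 / (2 × 0.0147611) = 5.9414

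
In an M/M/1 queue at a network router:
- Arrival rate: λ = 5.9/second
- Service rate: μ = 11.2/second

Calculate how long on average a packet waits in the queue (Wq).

First, compute utilization: ρ = λ/μ = 5.9/11.2 = 0.5268
For M/M/1: Wq = λ/(μ(μ-λ))
Wq = 5.9/(11.2 × (11.2-5.9))
Wq = 5.9/(11.2 × 5.30)
Wq = 0.09939 seconds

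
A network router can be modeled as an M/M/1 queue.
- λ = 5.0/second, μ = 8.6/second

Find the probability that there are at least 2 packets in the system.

ρ = λ/μ = 5.0/8.6 = 0.5814
P(N ≥ n) = ρⁿ
P(N ≥ 2) = 0.5814^2
P(N ≥ 2) = 0.3380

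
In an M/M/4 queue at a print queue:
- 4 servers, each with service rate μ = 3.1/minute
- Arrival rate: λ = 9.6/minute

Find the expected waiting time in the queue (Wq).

Traffic intensity: ρ = λ/(cμ) = 9.6/(4×3.1) = 0.7742
Since ρ = 0.7742 < 1, system is stable.
Offered load a = λ/μ = cρ = 9.6/3.1 = 3.0968
P₀ = [ Σₙ₌₀^3 aⁿ/n! + a^4/(4!(1-ρ)) ]⁻¹
Σ = a^0/0! + a^1/1! + a^2/2! + a^3/3! = 1.0000 + 3.0968 + 4.7950 + 4.9497 = 13.8415
a^4/(4!(1-ρ)) = 91.96830/(24 × 0.2258065) = 16.9703
P₀ = 1/(13.8415 + 16.9703) = 0.03246
Lq = P₀·a^4·ρ / (4!(1-ρ)²) = 0.0324551 × 91.9683 × 0.774194 / (24 × 0.0509886) = 1.8884
Wq = Lq/λ = 1.8884/9.6 = 0.1967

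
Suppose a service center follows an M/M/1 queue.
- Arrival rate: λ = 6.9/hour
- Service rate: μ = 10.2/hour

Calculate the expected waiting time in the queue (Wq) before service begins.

First, compute utilization: ρ = λ/μ = 6.9/10.2 = 0.6765
For M/M/1: Wq = λ/(μ(μ-λ))
Wq = 6.9/(10.2 × (10.2-6.9))
Wq = 6.9/(10.2 × 3.30)
Wq = 0.2050 hours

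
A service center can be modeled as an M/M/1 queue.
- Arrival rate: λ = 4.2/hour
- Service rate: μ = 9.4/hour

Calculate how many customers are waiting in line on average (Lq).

ρ = λ/μ = 4.2/9.4 = 0.4468
For M/M/1: Lq = λ²/(μ(μ-λ))
Lq = 17.64/(9.4 × 5.20)
Lq = 0.3609 customers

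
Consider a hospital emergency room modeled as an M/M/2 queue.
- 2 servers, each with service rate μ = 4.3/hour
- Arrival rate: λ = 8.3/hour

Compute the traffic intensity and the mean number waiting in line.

Traffic intensity: ρ = λ/(cμ) = 8.3/(2×4.3) = 0.9651
Since ρ = 0.9651 < 1, system is stable.
Offered load a = λ/μ = cρ = 8.3/4.3 = 1.9302
P₀ = [ Σₙ₌₀^1 aⁿ/n! + a^2/(2!(1-ρ)) ]⁻¹
Σ = a^0/0! + a^1/1! = 1.0000 + 1.9302 = 2.9302
a^2/(2!(1-ρ)) = 3.725798/(2 × 0.03488372) = 53.4031
P₀ = 1/(2.9302 + 53.4031) = 0.01775
Lq = P₀·a^2·ρ / (2!(1-ρ)²) = 0.01775148 × 3.725798 × 0.9651163 / (2 × 0.001216874) = 26.2276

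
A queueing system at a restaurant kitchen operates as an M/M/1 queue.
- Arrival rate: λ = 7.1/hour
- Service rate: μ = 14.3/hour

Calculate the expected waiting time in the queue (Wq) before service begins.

First, compute utilization: ρ = λ/μ = 7.1/14.3 = 0.4965
For M/M/1: Wq = λ/(μ(μ-λ))
Wq = 7.1/(14.3 × (14.3-7.1))
Wq = 7.1/(14.3 × 7.20)
Wq = 0.06896 hours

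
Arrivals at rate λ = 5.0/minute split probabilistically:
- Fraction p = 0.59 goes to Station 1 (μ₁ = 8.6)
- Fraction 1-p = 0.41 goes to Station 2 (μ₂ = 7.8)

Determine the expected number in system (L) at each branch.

Effective rates: λ₁ = 5.0×0.59 = 2.95, λ₂ = 5.0×0.41 = 2.05
Station 1: ρ₁ = 2.95/8.6 = 0.3430, L₁ = ρ₁/(1-ρ₁) = 0.3430/(1-0.3430) = 0.5221
Station 2: ρ₂ = 2.05/7.8 = 0.2628, L₂ = ρ₂/(1-ρ₂) = 0.2628/(1-0.2628) = 0.3565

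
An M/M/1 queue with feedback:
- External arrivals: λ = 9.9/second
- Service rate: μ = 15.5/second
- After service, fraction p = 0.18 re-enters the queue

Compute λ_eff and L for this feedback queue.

Effective arrival rate: λ_eff = λ/(1-p) = 9.9/(1-0.18) = 9.9/0.82 = 12.07317
ρ = λ_eff/μ = 12.07317/15.5 = 0.778914
L = ρ/(1-ρ) = 0.778914/(1-0.778914) = 3.5231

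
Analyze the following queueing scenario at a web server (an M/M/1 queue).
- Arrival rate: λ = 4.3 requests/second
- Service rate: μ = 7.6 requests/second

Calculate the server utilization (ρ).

Server utilization: ρ = λ/μ
ρ = 4.3/7.6 = 0.5658
The server is busy 56.58% of the time.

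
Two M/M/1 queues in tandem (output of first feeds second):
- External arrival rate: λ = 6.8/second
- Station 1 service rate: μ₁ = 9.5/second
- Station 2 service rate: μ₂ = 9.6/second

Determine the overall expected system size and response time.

By Jackson's theorem, each station behaves as independent M/M/1.
Station 1: ρ₁ = 6.8/9.5 = 0.7158, L₁ = ρ₁/(1-ρ₁) = λ/(μ₁-λ) = 6.8/2.70 = 2.5185
Station 2: ρ₂ = 6.8/9.6 = 0.7083, L₂ = ρ₂/(1-ρ₂) = λ/(μ₂-λ) = 6.8/2.80 = 2.4286
Total: L = L₁ + L₂ = 2.5185 + 2.4286 = 4.9471
W = L/λ = 4.9471/6.8 = 0.7275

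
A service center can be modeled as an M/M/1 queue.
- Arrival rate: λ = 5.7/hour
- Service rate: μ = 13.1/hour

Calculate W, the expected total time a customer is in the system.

First, compute utilization: ρ = λ/μ = 5.7/13.1 = 0.4351
For M/M/1: W = 1/(μ-λ)
W = 1/(13.1-5.7) = 1/7.40
W = 0.1351 hours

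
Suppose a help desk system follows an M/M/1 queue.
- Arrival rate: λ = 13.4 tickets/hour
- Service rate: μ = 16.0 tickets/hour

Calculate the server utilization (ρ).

Server utilization: ρ = λ/μ
ρ = 13.4/16.0 = 0.8375
The server is busy 83.75% of the time.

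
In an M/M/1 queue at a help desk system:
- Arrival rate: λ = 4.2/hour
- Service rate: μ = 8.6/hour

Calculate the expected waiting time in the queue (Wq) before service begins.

First, compute utilization: ρ = λ/μ = 4.2/8.6 = 0.4884
For M/M/1: Wq = λ/(μ(μ-λ))
Wq = 4.2/(8.6 × (8.6-4.2))
Wq = 4.2/(8.6 × 4.40)
Wq = 0.1110 hours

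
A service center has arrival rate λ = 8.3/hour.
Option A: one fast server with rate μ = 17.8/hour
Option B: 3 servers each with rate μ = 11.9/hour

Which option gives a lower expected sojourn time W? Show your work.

Option A: single server μ = 17.8 (M/M/1)
  ρ_A = 8.3/17.8 = 0.4663
  W_A = 1/(μ-λ) = 1/(17.8-8.3) = 1/9.50 = 0.1053

Option B: 3 servers μ = 11.9 (M/M/3)
  ρ_B = λ/(cμ) = 8.3/(3×11.9) = 0.2325
  Offered load a = λ/μ = cρ = 8.3/11.9 = 0.6975
  P₀ = [ Σₙ₌₀^2 aⁿ/n! + a^3/(3!(1-ρ)) ]⁻¹
  Σ = a^0/0! + a^1/1! + a^2/2! = 1.0000 + 0.6975 + 0.2432 = 1.9407
  a^3/(3!(1-ρ)) = 0.3393/(6 × 0.7675) = 0.07368
  P₀ = 1/(1.9407 + 0.07368) = 0.4964
  Lq = P₀·a^3·ρ / (3!(1-ρ)²) = 0.4964 × 0.3393 × 0.2325 / (6 × 0.5891) = 0.01108
  Wq_B = Lq/λ = 0.01108/8.3 = 0.0013349
  W_B = Wq_B + 1/μ = 0.0013349 + 0.084034 = 0.08537

Since W_B = 0.08537 < W_A = 0.1053, Option B (multiple servers) has the shorter time in system.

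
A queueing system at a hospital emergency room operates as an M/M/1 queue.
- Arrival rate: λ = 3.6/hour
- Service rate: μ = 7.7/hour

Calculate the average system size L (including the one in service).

ρ = λ/μ = 3.6/7.7 = 0.4675
For M/M/1: L = λ/(μ-λ)
L = 3.6/(7.7-3.6) = 3.6/4.10
L = 0.8780 patients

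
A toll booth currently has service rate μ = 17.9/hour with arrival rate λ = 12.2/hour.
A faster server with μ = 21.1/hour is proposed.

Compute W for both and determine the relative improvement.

System 1: ρ₁ = 12.2/17.9 = 0.6816, W₁ = 1/(17.9-12.2) = 0.17544
System 2: ρ₂ = 12.2/21.1 = 0.5782, W₂ = 1/(21.1-12.2) = 0.11236
Improvement: (W₁-W₂)/W₁ = (0.17544-0.11236)/0.17544 = 35.96%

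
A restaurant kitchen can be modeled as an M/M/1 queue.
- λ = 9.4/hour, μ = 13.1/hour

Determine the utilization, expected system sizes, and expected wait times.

Step 1: ρ = λ/μ = 9.4/13.1 = 0.7176
Step 2: L = λ/(μ-λ) = 9.4/3.70 = 2.5405
Step 3: Lq = λ²/(μ(μ-λ)) = 88.36/(13.1×3.70) = 1.8230
Step 4: W = 1/(μ-λ) = 1/3.70 = 0.27027
Step 5: Wq = λ/(μ(μ-λ)) = 9.4/(13.1×3.70) = 0.1939
Step 6: P(0) = 1-ρ = 0.2824
Verify: L = λW = 9.4×0.27027 = 2.5405 ✔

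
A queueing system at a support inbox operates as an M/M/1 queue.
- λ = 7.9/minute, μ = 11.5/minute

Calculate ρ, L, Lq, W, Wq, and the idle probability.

Step 1: ρ = λ/μ = 7.9/11.5 = 0.6870
Step 2: L = λ/(μ-λ) = 7.9/3.60 = 2.1944
Step 3: Lq = λ²/(μ(μ-λ)) = 62.41/(11.5×3.60) = 1.5075
Step 4: W = 1/(μ-λ) = 1/3.60 = 0.277778
Step 5: Wq = λ/(μ(μ-λ)) = 7.9/(11.5×3.60) = 0.1908
Step 6: P(0) = 1-ρ = 0.3130
Verify: L = λW = 7.9×0.277778 = 2.1944 ✔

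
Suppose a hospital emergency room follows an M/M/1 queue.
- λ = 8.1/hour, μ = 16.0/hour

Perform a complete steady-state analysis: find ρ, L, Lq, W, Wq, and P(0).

Step 1: ρ = λ/μ = 8.1/16.0 = 0.5062
Step 2: L = λ/(μ-λ) = 8.1/7.90 = 1.0253
Step 3: Lq = λ²/(μ(μ-λ)) = 65.61/(16.0×7.90) = 0.5191
Step 4: W = 1/(μ-λ) = 1/7.90 = 0.12658
Step 5: Wq = λ/(μ(μ-λ)) = 8.1/(16.0×7.90) = 0.06408
Step 6: P(0) = 1-ρ = 0.4938
Verify: L = λW = 8.1×0.12658 = 1.0253 ✔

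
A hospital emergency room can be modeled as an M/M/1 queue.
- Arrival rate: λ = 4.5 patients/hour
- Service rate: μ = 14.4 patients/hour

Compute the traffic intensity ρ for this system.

Server utilization: ρ = λ/μ
ρ = 4.5/14.4 = 0.3125
The server is busy 31.25% of the time.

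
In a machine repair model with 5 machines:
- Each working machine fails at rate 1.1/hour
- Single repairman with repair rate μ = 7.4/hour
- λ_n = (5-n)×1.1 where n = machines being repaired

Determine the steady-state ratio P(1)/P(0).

P(1)/P(0) = ∏_{i=0}^{1-1} λ_i/μ_{i+1}
= (5-0)×1.1/7.4
= 0.7432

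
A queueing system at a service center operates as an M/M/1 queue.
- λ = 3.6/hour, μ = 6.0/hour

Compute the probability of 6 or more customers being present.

ρ = λ/μ = 3.6/6.0 = 0.6000
P(N ≥ n) = ρⁿ
P(N ≥ 6) = 0.6000^6
P(N ≥ 6) = 0.04666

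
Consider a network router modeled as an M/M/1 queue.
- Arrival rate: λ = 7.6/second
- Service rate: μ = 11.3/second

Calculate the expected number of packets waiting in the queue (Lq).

ρ = λ/μ = 7.6/11.3 = 0.6726
For M/M/1: Lq = λ²/(μ(μ-λ))
Lq = 57.76/(11.3 × 3.70)
Lq = 1.3815 packets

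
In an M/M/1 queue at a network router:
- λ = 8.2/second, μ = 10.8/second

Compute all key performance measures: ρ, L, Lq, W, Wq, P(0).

Step 1: ρ = λ/μ = 8.2/10.8 = 0.7593
Step 2: L = λ/(μ-λ) = 8.2/2.60 = 3.1538
Step 3: Lq = λ²/(μ(μ-λ)) = 67.24/(10.8×2.60) = 2.3946
Step 4: W = 1/(μ-λ) = 1/2.60 = 0.384615
Step 5: Wq = λ/(μ(μ-λ)) = 8.2/(10.8×2.60) = 0.2920
Step 6: P(0) = 1-ρ = 0.2407
Verify: L = λW = 8.2×0.384615 = 3.1538 ✔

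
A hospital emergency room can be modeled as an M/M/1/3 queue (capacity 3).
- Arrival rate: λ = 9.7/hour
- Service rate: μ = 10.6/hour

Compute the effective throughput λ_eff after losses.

ρ = λ/μ = 9.7/10.6 = 0.9151
P₀ = (1-ρ)/(1-ρ^(K+1)) = (1-0.9151)/(1-0.9151^4) = 0.08490/0.2987 = 0.2842
P_K = P₀×ρ^K = 0.2842 × 0.9151^3 = 0.2842 × 0.7663 = 0.2178
λ_eff = λ(1-P_K) = 9.7 × (1 - 0.21777) = 9.7 × 0.78223 = 7.5876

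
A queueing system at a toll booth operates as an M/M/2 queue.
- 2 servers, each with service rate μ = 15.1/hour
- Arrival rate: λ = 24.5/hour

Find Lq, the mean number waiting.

Traffic intensity: ρ = λ/(cμ) = 24.5/(2×15.1) = 0.8113
Since ρ = 0.8113 < 1, system is stable.
Offered load a = λ/μ = cρ = 24.5/15.1 = 1.6225
P₀ = [ Σₙ₌₀^1 aⁿ/n! + a^2/(2!(1-ρ)) ]⁻¹
Σ = a^0/0! + a^1/1! = 1.0000 + 1.6225 = 2.6225
a^2/(2!(1-ρ)) = 2.63256/(2 × 0.188742) = 6.9740
P₀ = 1/(2.6225 + 6.9740) = 0.1042
Lq = P₀·a^2·ρ / (2!(1-ρ)²) = 0.10420 × 2.6326 × 0.81126 / (2 × 0.035623) = 3.1236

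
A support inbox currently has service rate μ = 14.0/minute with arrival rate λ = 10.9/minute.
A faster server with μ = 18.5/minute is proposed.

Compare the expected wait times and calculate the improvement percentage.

System 1: ρ₁ = 10.9/14.0 = 0.7786, W₁ = 1/(14.0-10.9) = 0.3226
System 2: ρ₂ = 10.9/18.5 = 0.5892, W₂ = 1/(18.5-10.9) = 0.1316
Improvement: (W₁-W₂)/W₁ = (0.3226-0.1316)/0.3226 = 59.21%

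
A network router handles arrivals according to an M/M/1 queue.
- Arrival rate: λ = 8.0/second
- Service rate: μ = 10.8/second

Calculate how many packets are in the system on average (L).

ρ = λ/μ = 8.0/10.8 = 0.7407
For M/M/1: L = λ/(μ-λ)
L = 8.0/(10.8-8.0) = 8.0/2.80
L = 2.8571 packets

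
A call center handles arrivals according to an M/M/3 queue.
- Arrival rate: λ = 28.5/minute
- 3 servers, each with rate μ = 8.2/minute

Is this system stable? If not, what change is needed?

Stability requires ρ = λ/(cμ) < 1
ρ = 28.5/(3 × 8.2) = 28.5/24.60 = 1.1585
Since 1.1585 ≥ 1, the system is UNSTABLE.
Need c > λ/μ = 28.5/8.2 = 3.48.
Minimum servers needed: c = 4.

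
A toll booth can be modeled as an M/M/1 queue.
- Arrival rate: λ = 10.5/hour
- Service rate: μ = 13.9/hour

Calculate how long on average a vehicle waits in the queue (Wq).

First, compute utilization: ρ = λ/μ = 10.5/13.9 = 0.7554
For M/M/1: Wq = λ/(μ(μ-λ))
Wq = 10.5/(13.9 × (13.9-10.5))
Wq = 10.5/(13.9 × 3.40)
Wq = 0.2222 hours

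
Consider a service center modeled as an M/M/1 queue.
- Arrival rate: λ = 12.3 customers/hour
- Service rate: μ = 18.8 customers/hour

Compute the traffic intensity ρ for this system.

Server utilization: ρ = λ/μ
ρ = 12.3/18.8 = 0.6543
The server is busy 65.43% of the time.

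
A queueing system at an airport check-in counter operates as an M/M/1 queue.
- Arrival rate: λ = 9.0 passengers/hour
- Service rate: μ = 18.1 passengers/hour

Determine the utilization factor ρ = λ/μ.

Server utilization: ρ = λ/μ
ρ = 9.0/18.1 = 0.4972
The server is busy 49.72% of the time.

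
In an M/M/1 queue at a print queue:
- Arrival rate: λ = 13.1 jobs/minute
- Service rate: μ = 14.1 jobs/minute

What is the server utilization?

Server utilization: ρ = λ/μ
ρ = 13.1/14.1 = 0.9291
The server is busy 92.91% of the time.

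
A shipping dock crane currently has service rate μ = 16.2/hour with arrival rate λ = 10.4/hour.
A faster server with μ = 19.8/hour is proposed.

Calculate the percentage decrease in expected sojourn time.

System 1: ρ₁ = 10.4/16.2 = 0.6420, W₁ = 1/(16.2-10.4) = 0.17241
System 2: ρ₂ = 10.4/19.8 = 0.5253, W₂ = 1/(19.8-10.4) = 0.10638
Improvement: (W₁-W₂)/W₁ = (0.17241-0.10638)/0.17241 = 38.30%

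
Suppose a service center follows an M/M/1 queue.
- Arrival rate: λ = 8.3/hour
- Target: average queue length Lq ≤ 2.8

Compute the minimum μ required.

For M/M/1: Lq = λ²/(μ(μ-λ))
Need Lq ≤ 2.8, i.e. μ(μ-λ) ≥ λ²/2.8
μ² - 8.3μ - 68.89/2.8 ≥ 0  →  μ² - 8.3μ - 24.60357 ≥ 0
Quadratic formula (positive root): μ = [λ + √(λ² + 4×24.60357)]/2
Discriminant: 68.89 + 4×24.60357 = 167.3043, √167.3043 = 12.9346
μ ≥ (8.3 + 12.9346)/2 = 10.6173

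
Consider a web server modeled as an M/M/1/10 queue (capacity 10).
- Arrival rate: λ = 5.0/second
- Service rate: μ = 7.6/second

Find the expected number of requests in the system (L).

ρ = λ/μ = 5.0/7.6 = 0.65789
P₀ = (1-ρ)/(1-ρ^(K+1)) = (1-0.65789)/(1-0.65789^11) = 0.3421/0.9900 = 0.3456
P_K = P₀×ρ^K = 0.34556 × 0.65789^10 = 0.34556 × 0.015189 = 0.005249
L = ρ[1 - (K+1)ρ^K + Kρ^(K+1)] / [(1-ρ)(1-ρ^(K+1))]
L = 0.65789 × (1 - 11×0.01519 + 10×0.009993) / ((1 - 0.65789) × (1 - 0.009993)) = 1.8120 requests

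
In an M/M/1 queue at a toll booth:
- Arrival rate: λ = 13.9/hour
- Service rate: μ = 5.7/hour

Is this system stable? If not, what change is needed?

Stability requires ρ = λ/(cμ) < 1
ρ = 13.9/(1 × 5.7) = 13.9/5.70 = 2.4386
Since 2.4386 ≥ 1, the system is UNSTABLE.
Queue grows without bound. Need μ > λ = 13.9.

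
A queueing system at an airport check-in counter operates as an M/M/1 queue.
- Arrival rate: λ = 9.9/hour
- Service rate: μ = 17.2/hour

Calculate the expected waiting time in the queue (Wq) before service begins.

First, compute utilization: ρ = λ/μ = 9.9/17.2 = 0.5756
For M/M/1: Wq = λ/(μ(μ-λ))
Wq = 9.9/(17.2 × (17.2-9.9))
Wq = 9.9/(17.2 × 7.30)
Wq = 0.07885 hours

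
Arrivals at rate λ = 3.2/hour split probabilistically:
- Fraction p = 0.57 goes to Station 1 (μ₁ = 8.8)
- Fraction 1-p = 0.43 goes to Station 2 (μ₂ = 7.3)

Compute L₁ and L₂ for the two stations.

Effective rates: λ₁ = 3.2×0.57 = 1.824, λ₂ = 3.2×0.43 = 1.376
Station 1: ρ₁ = 1.824/8.8 = 0.2073, L₁ = ρ₁/(1-ρ₁) = 0.2073/(1-0.2073) = 0.2615
Station 2: ρ₂ = 1.376/7.3 = 0.1885, L₂ = ρ₂/(1-ρ₂) = 0.1885/(1-0.1885) = 0.2323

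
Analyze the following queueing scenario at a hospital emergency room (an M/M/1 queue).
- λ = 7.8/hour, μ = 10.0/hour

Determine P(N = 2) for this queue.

ρ = λ/μ = 7.8/10.0 = 0.7800
P(n) = (1-ρ)ρⁿ
P(2) = (1-0.7800) × 0.7800^2
P(2) = 0.2200 × 0.6084
P(2) = 0.1338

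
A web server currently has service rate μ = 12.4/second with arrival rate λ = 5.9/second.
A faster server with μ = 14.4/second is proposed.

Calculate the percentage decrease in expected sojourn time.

System 1: ρ₁ = 5.9/12.4 = 0.4758, W₁ = 1/(12.4-5.9) = 0.15385
System 2: ρ₂ = 5.9/14.4 = 0.4097, W₂ = 1/(14.4-5.9) = 0.11765
Improvement: (W₁-W₂)/W₁ = (0.15385-0.11765)/0.15385 = 23.53%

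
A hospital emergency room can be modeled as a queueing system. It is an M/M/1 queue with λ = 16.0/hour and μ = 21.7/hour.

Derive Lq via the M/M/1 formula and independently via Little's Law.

Method 1 (direct): Lq = λ²/(μ(μ-λ)) = 256.00/(21.7 × 5.70) = 2.0697

Method 2 (Little's Law):
W = 1/(μ-λ) = 1/5.70 = 0.175439
Wq = W - 1/μ = 0.175439 - 0.0460829 = 0.129356
Lq = λWq = 16.0 × 0.129356 = 2.0697 ✔ (matches Method 1)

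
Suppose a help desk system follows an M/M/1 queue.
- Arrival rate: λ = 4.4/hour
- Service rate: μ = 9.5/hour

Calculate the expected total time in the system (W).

First, compute utilization: ρ = λ/μ = 4.4/9.5 = 0.4632
For M/M/1: W = 1/(μ-λ)
W = 1/(9.5-4.4) = 1/5.10
W = 0.1961 hours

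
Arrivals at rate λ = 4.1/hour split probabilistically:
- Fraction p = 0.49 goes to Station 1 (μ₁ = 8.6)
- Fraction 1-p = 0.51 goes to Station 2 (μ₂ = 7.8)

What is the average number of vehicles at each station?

Effective rates: λ₁ = 4.1×0.49 = 2.009, λ₂ = 4.1×0.51 = 2.091
Station 1: ρ₁ = 2.009/8.6 = 0.2336, L₁ = ρ₁/(1-ρ₁) = 0.2336/(1-0.2336) = 0.3048
Station 2: ρ₂ = 2.091/7.8 = 0.2681, L₂ = ρ₂/(1-ρ₂) = 0.2681/(1-0.2681) = 0.3663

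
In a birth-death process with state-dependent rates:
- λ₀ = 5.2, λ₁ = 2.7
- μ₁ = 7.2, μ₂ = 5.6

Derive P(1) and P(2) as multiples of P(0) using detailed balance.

Balance equations:
State 0: λ₀P₀ = μ₁P₁ → P₁ = (λ₀/μ₁)P₀ = (5.2/7.2)P₀ = 0.7222P₀
State 1: P₂ = (λ₀λ₁)/(μ₁μ₂)P₀ = (5.2×2.7)/(7.2×5.6)P₀ = 0.3482P₀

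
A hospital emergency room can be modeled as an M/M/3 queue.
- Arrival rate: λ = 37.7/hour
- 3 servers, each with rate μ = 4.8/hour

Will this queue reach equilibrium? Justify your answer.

Stability requires ρ = λ/(cμ) < 1
ρ = 37.7/(3 × 4.8) = 37.7/14.40 = 2.6181
Since 2.6181 ≥ 1, the system is UNSTABLE.
Need c > λ/μ = 37.7/4.8 = 7.85.
Minimum servers needed: c = 8.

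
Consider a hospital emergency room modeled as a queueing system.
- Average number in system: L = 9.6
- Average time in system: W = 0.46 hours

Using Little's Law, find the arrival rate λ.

Little's Law: L = λW, so λ = L/W
λ = 9.6/0.46 = 20.8696 patients/hour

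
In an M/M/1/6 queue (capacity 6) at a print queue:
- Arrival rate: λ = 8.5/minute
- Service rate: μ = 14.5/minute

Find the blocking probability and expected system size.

ρ = λ/μ = 8.5/14.5 = 0.5862
P₀ = (1-ρ)/(1-ρ^(K+1)) = (1-0.5862)/(1-0.5862^7) = 0.4138/0.9762 = 0.4239
P_K = P₀×ρ^K = 0.4239 × 0.5862^6 = 0.4239 × 0.04058 = 0.01720
Blocking probability P_6 = 0.01720 (1.72%)
L = ρ[1 - (K+1)ρ^K + Kρ^(K+1)] / [(1-ρ)(1-ρ^(K+1))]
L = 0.5862 × (1 - 7×0.04058 + 6×0.02379) / ((1 - 0.5862) × (1 - 0.02379)) = 1.2461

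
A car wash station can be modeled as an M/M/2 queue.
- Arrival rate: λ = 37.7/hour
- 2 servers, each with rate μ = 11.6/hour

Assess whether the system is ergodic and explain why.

Stability requires ρ = λ/(cμ) < 1
ρ = 37.7/(2 × 11.6) = 37.7/23.20 = 1.6250
Since 1.6250 ≥ 1, the system is UNSTABLE.
Need c > λ/μ = 37.7/11.6 = 3.25.
Minimum servers needed: c = 4.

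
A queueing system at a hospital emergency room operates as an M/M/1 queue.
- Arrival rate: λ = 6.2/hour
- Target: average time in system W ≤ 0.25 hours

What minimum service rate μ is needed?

For M/M/1: W = 1/(μ-λ)
Need W ≤ 0.25, so 1/(μ-λ) ≤ 0.25
μ - λ ≥ 1/0.25 = 4.0000
μ ≥ 6.2 + 4.0000 = 10.2000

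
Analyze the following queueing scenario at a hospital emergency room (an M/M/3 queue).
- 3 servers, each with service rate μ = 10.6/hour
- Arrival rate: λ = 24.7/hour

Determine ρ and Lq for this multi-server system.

Traffic intensity: ρ = λ/(cμ) = 24.7/(3×10.6) = 0.7767
Since ρ = 0.7767 < 1, system is stable.
Offered load a = λ/μ = cρ = 24.7/10.6 = 2.3302
P₀ = [ Σₙ₌₀^2 aⁿ/n! + a^3/(3!(1-ρ)) ]⁻¹
Σ = a^0/0! + a^1/1! + a^2/2! = 1.0000 + 2.3302 + 2.7149 = 6.0451
a^3/(3!(1-ρ)) = 12.6524/(6 × 0.22327) = 9.4448
P₀ = 1/(6.0451 + 9.4448) = 0.06456
Lq = P₀·a^3·ρ / (3!(1-ρ)²) = 0.06456 × 12.6524 × 0.7767 / (6 × 0.04985) = 2.1212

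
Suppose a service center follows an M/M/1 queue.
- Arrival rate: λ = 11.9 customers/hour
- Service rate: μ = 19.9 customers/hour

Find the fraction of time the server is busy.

Server utilization: ρ = λ/μ
ρ = 11.9/19.9 = 0.5980
The server is busy 59.80% of the time.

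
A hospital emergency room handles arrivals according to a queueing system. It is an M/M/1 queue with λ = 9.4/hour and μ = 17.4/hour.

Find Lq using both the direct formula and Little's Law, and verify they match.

Method 1 (direct): Lq = λ²/(μ(μ-λ)) = 88.36/(17.4 × 8.00) = 0.6348

Method 2 (Little's Law):
W = 1/(μ-λ) = 1/8.00 = 0.1250
Wq = W - 1/μ = 0.1250 - 0.05747 = 0.06753
Lq = λWq = 9.4 × 0.06753 = 0.6348 ✔ (matches Method 1)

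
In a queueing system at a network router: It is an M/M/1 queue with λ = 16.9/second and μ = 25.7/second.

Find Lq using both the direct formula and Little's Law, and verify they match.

Method 1 (direct): Lq = λ²/(μ(μ-λ)) = 285.61/(25.7 × 8.80) = 1.2629

Method 2 (Little's Law):
W = 1/(μ-λ) = 1/8.80 = 0.11364
Wq = W - 1/μ = 0.11364 - 0.038911 = 0.07473
Lq = λWq = 16.9 × 0.07473 = 1.2629 ✔ (matches Method 1)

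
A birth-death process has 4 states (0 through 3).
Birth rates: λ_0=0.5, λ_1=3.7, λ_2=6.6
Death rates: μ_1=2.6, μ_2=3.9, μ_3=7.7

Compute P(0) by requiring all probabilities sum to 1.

Ratios P(n)/P(0) = (λ₀···λₙ₋₁)/(μ₁···μₙ):
P(1)/P(0) = (0.5)/(2.6) = 0.1923
P(2)/P(0) = (0.5×3.7)/(2.6×3.9) = 0.1824
P(3)/P(0) = (0.5×3.7×6.6)/(2.6×3.9×7.7) = 0.1564

Normalization: ∑ P(n) = 1
P(0) × (1.0000 + 0.1923 + 0.1824 + 0.1564) = 1
P(0) × 1.5311 = 1
P(0) = 1/1.5311 = 0.6531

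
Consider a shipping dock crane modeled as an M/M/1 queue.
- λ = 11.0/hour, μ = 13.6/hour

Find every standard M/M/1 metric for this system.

Step 1: ρ = λ/μ = 11.0/13.6 = 0.8088
Step 2: L = λ/(μ-λ) = 11.0/2.60 = 4.2308
Step 3: Lq = λ²/(μ(μ-λ)) = 121.00/(13.6×2.60) = 3.4219
Step 4: W = 1/(μ-λ) = 1/2.60 = 0.38462
Step 5: Wq = λ/(μ(μ-λ)) = 11.0/(13.6×2.60) = 0.3111
Step 6: P(0) = 1-ρ = 0.1912
Verify: L = λW = 11.0×0.38462 = 4.2308 ✔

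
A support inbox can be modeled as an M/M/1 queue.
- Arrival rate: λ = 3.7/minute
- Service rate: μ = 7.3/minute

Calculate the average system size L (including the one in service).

ρ = λ/μ = 3.7/7.3 = 0.5068
For M/M/1: L = λ/(μ-λ)
L = 3.7/(7.3-3.7) = 3.7/3.60
L = 1.0278 emails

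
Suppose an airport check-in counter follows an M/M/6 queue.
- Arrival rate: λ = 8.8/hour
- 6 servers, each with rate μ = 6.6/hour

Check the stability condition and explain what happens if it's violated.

Stability requires ρ = λ/(cμ) < 1
ρ = 8.8/(6 × 6.6) = 8.8/39.60 = 0.2222
Since 0.2222 < 1, the system is STABLE.
The servers are busy 22.22% of the time.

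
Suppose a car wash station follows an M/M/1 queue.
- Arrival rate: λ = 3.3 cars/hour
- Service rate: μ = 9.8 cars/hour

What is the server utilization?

Server utilization: ρ = λ/μ
ρ = 3.3/9.8 = 0.3367
The server is busy 33.67% of the time.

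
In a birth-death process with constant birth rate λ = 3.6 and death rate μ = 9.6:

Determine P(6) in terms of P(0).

For constant rates: P(n)/P(0) = (λ/μ)^n
P(6)/P(0) = (3.6/9.6)^6 = 0.3750^6 = 0.002781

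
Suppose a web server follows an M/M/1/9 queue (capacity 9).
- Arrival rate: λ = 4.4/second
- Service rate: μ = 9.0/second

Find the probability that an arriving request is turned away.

ρ = λ/μ = 4.4/9.0 = 0.48889
P₀ = (1-ρ)/(1-ρ^(K+1)) = (1-0.48889)/(1-0.48889^10) = 0.5111/0.9992 = 0.5115
P_K = P₀×ρ^K = 0.51151 × 0.48889^9 = 0.51151 × 0.0015955 = 0.0008161
Blocking probability = 0.08161%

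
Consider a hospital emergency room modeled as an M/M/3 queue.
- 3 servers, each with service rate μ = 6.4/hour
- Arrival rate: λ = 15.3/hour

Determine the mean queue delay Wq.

Traffic intensity: ρ = λ/(cμ) = 15.3/(3×6.4) = 0.7969
Since ρ = 0.7969 < 1, system is stable.
Offered load a = λ/μ = cρ = 15.3/6.4 = 2.3906
P₀ = [ Σₙ₌₀^2 aⁿ/n! + a^3/(3!(1-ρ)) ]⁻¹
Σ = a^0/0! + a^1/1! + a^2/2! = 1.00000 + 2.39062 + 2.85754 = 6.2482
a^3/(3!(1-ρ)) = 13.66263/(6 × 0.2031250) = 11.2104
P₀ = 1/(6.2482 + 11.2104) = 0.05728
Lq = P₀·a^3·ρ / (3!(1-ρ)²) = 0.0572786 × 13.6626 × 0.796875 / (6 × 0.0412598) = 2.5191
Wq = Lq/λ = 2.5191/15.3 = 0.1646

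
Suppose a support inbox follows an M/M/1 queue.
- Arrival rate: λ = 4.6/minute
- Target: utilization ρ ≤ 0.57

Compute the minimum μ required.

ρ = λ/μ, so μ = λ/ρ
μ ≥ 4.6/0.57 = 8.0702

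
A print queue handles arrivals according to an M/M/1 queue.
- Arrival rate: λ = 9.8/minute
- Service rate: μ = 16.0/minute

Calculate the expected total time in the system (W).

First, compute utilization: ρ = λ/μ = 9.8/16.0 = 0.6125
For M/M/1: W = 1/(μ-λ)
W = 1/(16.0-9.8) = 1/6.20
W = 0.1613 minutes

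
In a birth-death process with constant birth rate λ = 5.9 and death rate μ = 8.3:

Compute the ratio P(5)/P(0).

For constant rates: P(n)/P(0) = (λ/μ)^n
P(5)/P(0) = (5.9/8.3)^5 = 0.71084^5 = 0.1815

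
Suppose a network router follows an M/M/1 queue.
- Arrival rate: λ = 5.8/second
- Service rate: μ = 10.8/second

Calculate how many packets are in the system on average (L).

ρ = λ/μ = 5.8/10.8 = 0.5370
For M/M/1: L = λ/(μ-λ)
L = 5.8/(10.8-5.8) = 5.8/5.00
L = 1.1600 packets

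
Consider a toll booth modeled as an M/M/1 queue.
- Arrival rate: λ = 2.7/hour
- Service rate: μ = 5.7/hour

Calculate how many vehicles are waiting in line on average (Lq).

ρ = λ/μ = 2.7/5.7 = 0.4737
For M/M/1: Lq = λ²/(μ(μ-λ))
Lq = 7.29/(5.7 × 3.00)
Lq = 0.4263 vehicles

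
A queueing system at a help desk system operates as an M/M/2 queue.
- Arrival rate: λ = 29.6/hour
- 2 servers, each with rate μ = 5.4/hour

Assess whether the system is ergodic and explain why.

Stability requires ρ = λ/(cμ) < 1
ρ = 29.6/(2 × 5.4) = 29.6/10.80 = 2.7407
Since 2.7407 ≥ 1, the system is UNSTABLE.
Need c > λ/μ = 29.6/5.4 = 5.48.
Minimum servers needed: c = 6.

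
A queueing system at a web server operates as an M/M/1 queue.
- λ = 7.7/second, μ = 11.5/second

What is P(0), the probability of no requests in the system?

ρ = λ/μ = 7.7/11.5 = 0.6696
P(0) = 1 - ρ = 1 - 0.6696 = 0.3304
The server is idle 33.04% of the time.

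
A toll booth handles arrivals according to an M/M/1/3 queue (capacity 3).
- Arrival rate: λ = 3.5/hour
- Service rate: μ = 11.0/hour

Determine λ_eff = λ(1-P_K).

ρ = λ/μ = 3.5/11.0 = 0.31818
P₀ = (1-ρ)/(1-ρ^(K+1)) = (1-0.31818)/(1-0.31818^4) = 0.68182/0.98975 = 0.6889
P_K = P₀×ρ^K = 0.6889 × 0.31818^3 = 0.6889 × 0.03221 = 0.02219
λ_eff = λ(1-P_K) = 3.5 × (1 - 0.02219) = 3.5 × 0.9778 = 3.4223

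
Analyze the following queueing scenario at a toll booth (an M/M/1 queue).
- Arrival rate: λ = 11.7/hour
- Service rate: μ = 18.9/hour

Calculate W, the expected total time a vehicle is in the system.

First, compute utilization: ρ = λ/μ = 11.7/18.9 = 0.6190
For M/M/1: W = 1/(μ-λ)
W = 1/(18.9-11.7) = 1/7.20
W = 0.1389 hours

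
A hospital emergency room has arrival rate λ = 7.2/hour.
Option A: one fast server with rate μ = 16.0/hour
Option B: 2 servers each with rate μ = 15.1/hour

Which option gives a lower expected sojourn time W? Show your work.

Option A: single server μ = 16.0 (M/M/1)
  ρ_A = 7.2/16.0 = 0.4500
  W_A = 1/(μ-λ) = 1/(16.0-7.2) = 1/8.80 = 0.1136

Option B: 2 servers μ = 15.1 (M/M/2)
  ρ_B = λ/(cμ) = 7.2/(2×15.1) = 0.2384
  Offered load a = λ/μ = cρ = 7.2/15.1 = 0.4768
  P₀ = [ Σₙ₌₀^1 aⁿ/n! + a^2/(2!(1-ρ)) ]⁻¹
  Σ = a^0/0! + a^1/1! = 1.0000 + 0.4768 = 1.4768
  a^2/(2!(1-ρ)) = 0.2274/(2 × 0.7616) = 0.1493
  P₀ = 1/(1.4768 + 0.1493) = 0.6150
  Lq = P₀·a^2·ρ / (2!(1-ρ)²) = 0.6150 × 0.2274 × 0.2384 / (2 × 0.5800) = 0.02874
  Wq_B = Lq/λ = 0.028736/7.2 = 0.003991
  W_B = Wq_B + 1/μ = 0.003991 + 0.06623 = 0.07022

Since W_B = 0.07022 < W_A = 0.1136, Option B (multiple servers) has the shorter time in system.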